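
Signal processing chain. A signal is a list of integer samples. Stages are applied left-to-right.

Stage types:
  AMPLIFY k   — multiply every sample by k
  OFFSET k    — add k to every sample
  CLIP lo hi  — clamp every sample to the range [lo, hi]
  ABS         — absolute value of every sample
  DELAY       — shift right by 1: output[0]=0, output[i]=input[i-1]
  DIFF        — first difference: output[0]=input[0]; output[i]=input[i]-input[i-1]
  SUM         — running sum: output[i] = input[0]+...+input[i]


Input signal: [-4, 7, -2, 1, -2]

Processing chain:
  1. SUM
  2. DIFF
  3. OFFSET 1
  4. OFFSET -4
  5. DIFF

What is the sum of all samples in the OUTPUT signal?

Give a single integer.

Answer: -5

Derivation:
Input: [-4, 7, -2, 1, -2]
Stage 1 (SUM): sum[0..0]=-4, sum[0..1]=3, sum[0..2]=1, sum[0..3]=2, sum[0..4]=0 -> [-4, 3, 1, 2, 0]
Stage 2 (DIFF): s[0]=-4, 3--4=7, 1-3=-2, 2-1=1, 0-2=-2 -> [-4, 7, -2, 1, -2]
Stage 3 (OFFSET 1): -4+1=-3, 7+1=8, -2+1=-1, 1+1=2, -2+1=-1 -> [-3, 8, -1, 2, -1]
Stage 4 (OFFSET -4): -3+-4=-7, 8+-4=4, -1+-4=-5, 2+-4=-2, -1+-4=-5 -> [-7, 4, -5, -2, -5]
Stage 5 (DIFF): s[0]=-7, 4--7=11, -5-4=-9, -2--5=3, -5--2=-3 -> [-7, 11, -9, 3, -3]
Output sum: -5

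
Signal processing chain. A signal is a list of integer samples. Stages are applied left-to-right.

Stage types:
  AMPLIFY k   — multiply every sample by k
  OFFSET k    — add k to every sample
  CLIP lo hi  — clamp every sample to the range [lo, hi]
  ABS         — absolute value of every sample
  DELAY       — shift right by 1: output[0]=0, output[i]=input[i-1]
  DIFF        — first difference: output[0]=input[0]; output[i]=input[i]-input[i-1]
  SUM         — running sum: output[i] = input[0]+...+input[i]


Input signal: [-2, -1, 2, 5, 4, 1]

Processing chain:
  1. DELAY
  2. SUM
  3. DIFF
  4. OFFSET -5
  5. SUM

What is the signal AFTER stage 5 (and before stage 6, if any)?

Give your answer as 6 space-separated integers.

Answer: -5 -12 -18 -21 -21 -22

Derivation:
Input: [-2, -1, 2, 5, 4, 1]
Stage 1 (DELAY): [0, -2, -1, 2, 5, 4] = [0, -2, -1, 2, 5, 4] -> [0, -2, -1, 2, 5, 4]
Stage 2 (SUM): sum[0..0]=0, sum[0..1]=-2, sum[0..2]=-3, sum[0..3]=-1, sum[0..4]=4, sum[0..5]=8 -> [0, -2, -3, -1, 4, 8]
Stage 3 (DIFF): s[0]=0, -2-0=-2, -3--2=-1, -1--3=2, 4--1=5, 8-4=4 -> [0, -2, -1, 2, 5, 4]
Stage 4 (OFFSET -5): 0+-5=-5, -2+-5=-7, -1+-5=-6, 2+-5=-3, 5+-5=0, 4+-5=-1 -> [-5, -7, -6, -3, 0, -1]
Stage 5 (SUM): sum[0..0]=-5, sum[0..1]=-12, sum[0..2]=-18, sum[0..3]=-21, sum[0..4]=-21, sum[0..5]=-22 -> [-5, -12, -18, -21, -21, -22]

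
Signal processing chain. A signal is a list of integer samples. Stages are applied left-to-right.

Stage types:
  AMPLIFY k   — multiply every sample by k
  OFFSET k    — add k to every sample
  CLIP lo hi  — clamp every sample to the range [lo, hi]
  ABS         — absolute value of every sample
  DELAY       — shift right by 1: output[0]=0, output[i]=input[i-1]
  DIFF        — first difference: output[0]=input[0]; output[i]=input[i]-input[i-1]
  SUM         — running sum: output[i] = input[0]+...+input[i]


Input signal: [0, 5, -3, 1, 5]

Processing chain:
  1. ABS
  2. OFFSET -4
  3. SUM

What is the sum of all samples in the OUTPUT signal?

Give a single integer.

Answer: -24

Derivation:
Input: [0, 5, -3, 1, 5]
Stage 1 (ABS): |0|=0, |5|=5, |-3|=3, |1|=1, |5|=5 -> [0, 5, 3, 1, 5]
Stage 2 (OFFSET -4): 0+-4=-4, 5+-4=1, 3+-4=-1, 1+-4=-3, 5+-4=1 -> [-4, 1, -1, -3, 1]
Stage 3 (SUM): sum[0..0]=-4, sum[0..1]=-3, sum[0..2]=-4, sum[0..3]=-7, sum[0..4]=-6 -> [-4, -3, -4, -7, -6]
Output sum: -24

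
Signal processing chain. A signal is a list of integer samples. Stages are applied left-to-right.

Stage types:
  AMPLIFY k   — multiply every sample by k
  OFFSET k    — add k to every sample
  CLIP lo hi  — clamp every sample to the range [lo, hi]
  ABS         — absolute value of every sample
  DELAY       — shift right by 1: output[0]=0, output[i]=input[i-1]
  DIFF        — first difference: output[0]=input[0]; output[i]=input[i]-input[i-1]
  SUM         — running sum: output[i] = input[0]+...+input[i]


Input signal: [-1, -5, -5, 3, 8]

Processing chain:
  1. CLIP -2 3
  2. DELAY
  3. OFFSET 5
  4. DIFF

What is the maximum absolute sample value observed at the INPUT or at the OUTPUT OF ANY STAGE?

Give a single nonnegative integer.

Answer: 8

Derivation:
Input: [-1, -5, -5, 3, 8] (max |s|=8)
Stage 1 (CLIP -2 3): clip(-1,-2,3)=-1, clip(-5,-2,3)=-2, clip(-5,-2,3)=-2, clip(3,-2,3)=3, clip(8,-2,3)=3 -> [-1, -2, -2, 3, 3] (max |s|=3)
Stage 2 (DELAY): [0, -1, -2, -2, 3] = [0, -1, -2, -2, 3] -> [0, -1, -2, -2, 3] (max |s|=3)
Stage 3 (OFFSET 5): 0+5=5, -1+5=4, -2+5=3, -2+5=3, 3+5=8 -> [5, 4, 3, 3, 8] (max |s|=8)
Stage 4 (DIFF): s[0]=5, 4-5=-1, 3-4=-1, 3-3=0, 8-3=5 -> [5, -1, -1, 0, 5] (max |s|=5)
Overall max amplitude: 8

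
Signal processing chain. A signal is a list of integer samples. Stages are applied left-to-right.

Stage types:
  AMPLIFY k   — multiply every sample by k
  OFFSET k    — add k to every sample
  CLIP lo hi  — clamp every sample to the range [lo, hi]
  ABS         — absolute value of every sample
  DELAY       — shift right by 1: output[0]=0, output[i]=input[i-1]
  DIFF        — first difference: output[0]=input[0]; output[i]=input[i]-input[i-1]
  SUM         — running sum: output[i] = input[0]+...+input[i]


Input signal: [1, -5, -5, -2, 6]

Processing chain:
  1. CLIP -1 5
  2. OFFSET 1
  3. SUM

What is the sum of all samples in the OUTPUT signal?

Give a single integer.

Input: [1, -5, -5, -2, 6]
Stage 1 (CLIP -1 5): clip(1,-1,5)=1, clip(-5,-1,5)=-1, clip(-5,-1,5)=-1, clip(-2,-1,5)=-1, clip(6,-1,5)=5 -> [1, -1, -1, -1, 5]
Stage 2 (OFFSET 1): 1+1=2, -1+1=0, -1+1=0, -1+1=0, 5+1=6 -> [2, 0, 0, 0, 6]
Stage 3 (SUM): sum[0..0]=2, sum[0..1]=2, sum[0..2]=2, sum[0..3]=2, sum[0..4]=8 -> [2, 2, 2, 2, 8]
Output sum: 16

Answer: 16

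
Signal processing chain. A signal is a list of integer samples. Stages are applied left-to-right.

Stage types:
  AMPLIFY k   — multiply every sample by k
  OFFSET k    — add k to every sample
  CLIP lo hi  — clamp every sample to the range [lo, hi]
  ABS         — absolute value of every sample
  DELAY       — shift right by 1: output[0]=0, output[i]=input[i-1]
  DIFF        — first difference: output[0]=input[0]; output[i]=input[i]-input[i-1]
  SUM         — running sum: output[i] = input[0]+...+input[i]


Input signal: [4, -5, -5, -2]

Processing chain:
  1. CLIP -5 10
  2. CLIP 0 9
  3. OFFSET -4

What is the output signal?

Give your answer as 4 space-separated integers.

Answer: 0 -4 -4 -4

Derivation:
Input: [4, -5, -5, -2]
Stage 1 (CLIP -5 10): clip(4,-5,10)=4, clip(-5,-5,10)=-5, clip(-5,-5,10)=-5, clip(-2,-5,10)=-2 -> [4, -5, -5, -2]
Stage 2 (CLIP 0 9): clip(4,0,9)=4, clip(-5,0,9)=0, clip(-5,0,9)=0, clip(-2,0,9)=0 -> [4, 0, 0, 0]
Stage 3 (OFFSET -4): 4+-4=0, 0+-4=-4, 0+-4=-4, 0+-4=-4 -> [0, -4, -4, -4]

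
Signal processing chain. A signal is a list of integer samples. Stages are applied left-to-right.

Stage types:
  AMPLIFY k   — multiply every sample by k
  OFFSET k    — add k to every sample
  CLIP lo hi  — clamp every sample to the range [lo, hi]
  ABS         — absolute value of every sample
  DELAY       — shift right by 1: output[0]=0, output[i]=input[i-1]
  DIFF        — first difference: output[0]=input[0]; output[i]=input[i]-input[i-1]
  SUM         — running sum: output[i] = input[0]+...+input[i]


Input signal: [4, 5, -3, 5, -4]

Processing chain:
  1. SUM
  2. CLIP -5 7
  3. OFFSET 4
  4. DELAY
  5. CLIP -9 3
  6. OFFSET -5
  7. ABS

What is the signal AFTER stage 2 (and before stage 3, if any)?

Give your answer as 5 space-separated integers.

Answer: 4 7 6 7 7

Derivation:
Input: [4, 5, -3, 5, -4]
Stage 1 (SUM): sum[0..0]=4, sum[0..1]=9, sum[0..2]=6, sum[0..3]=11, sum[0..4]=7 -> [4, 9, 6, 11, 7]
Stage 2 (CLIP -5 7): clip(4,-5,7)=4, clip(9,-5,7)=7, clip(6,-5,7)=6, clip(11,-5,7)=7, clip(7,-5,7)=7 -> [4, 7, 6, 7, 7]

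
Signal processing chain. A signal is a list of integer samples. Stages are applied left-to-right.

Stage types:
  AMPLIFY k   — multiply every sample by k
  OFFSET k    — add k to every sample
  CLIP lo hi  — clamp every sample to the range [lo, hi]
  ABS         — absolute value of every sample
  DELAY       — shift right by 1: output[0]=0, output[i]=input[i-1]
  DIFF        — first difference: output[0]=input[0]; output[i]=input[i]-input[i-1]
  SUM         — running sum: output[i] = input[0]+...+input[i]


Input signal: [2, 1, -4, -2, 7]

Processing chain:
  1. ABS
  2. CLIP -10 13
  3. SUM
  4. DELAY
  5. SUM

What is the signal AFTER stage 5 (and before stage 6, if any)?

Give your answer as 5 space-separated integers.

Answer: 0 2 5 12 21

Derivation:
Input: [2, 1, -4, -2, 7]
Stage 1 (ABS): |2|=2, |1|=1, |-4|=4, |-2|=2, |7|=7 -> [2, 1, 4, 2, 7]
Stage 2 (CLIP -10 13): clip(2,-10,13)=2, clip(1,-10,13)=1, clip(4,-10,13)=4, clip(2,-10,13)=2, clip(7,-10,13)=7 -> [2, 1, 4, 2, 7]
Stage 3 (SUM): sum[0..0]=2, sum[0..1]=3, sum[0..2]=7, sum[0..3]=9, sum[0..4]=16 -> [2, 3, 7, 9, 16]
Stage 4 (DELAY): [0, 2, 3, 7, 9] = [0, 2, 3, 7, 9] -> [0, 2, 3, 7, 9]
Stage 5 (SUM): sum[0..0]=0, sum[0..1]=2, sum[0..2]=5, sum[0..3]=12, sum[0..4]=21 -> [0, 2, 5, 12, 21]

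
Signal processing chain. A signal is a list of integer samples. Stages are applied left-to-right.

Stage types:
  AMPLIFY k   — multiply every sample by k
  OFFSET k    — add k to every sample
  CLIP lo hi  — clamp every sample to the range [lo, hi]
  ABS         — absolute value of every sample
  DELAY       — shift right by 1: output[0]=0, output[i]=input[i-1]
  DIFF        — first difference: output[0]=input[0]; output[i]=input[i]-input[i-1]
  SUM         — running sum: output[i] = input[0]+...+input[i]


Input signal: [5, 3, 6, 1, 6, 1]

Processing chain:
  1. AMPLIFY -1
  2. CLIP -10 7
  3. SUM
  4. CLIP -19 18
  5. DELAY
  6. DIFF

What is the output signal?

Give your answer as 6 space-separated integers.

Input: [5, 3, 6, 1, 6, 1]
Stage 1 (AMPLIFY -1): 5*-1=-5, 3*-1=-3, 6*-1=-6, 1*-1=-1, 6*-1=-6, 1*-1=-1 -> [-5, -3, -6, -1, -6, -1]
Stage 2 (CLIP -10 7): clip(-5,-10,7)=-5, clip(-3,-10,7)=-3, clip(-6,-10,7)=-6, clip(-1,-10,7)=-1, clip(-6,-10,7)=-6, clip(-1,-10,7)=-1 -> [-5, -3, -6, -1, -6, -1]
Stage 3 (SUM): sum[0..0]=-5, sum[0..1]=-8, sum[0..2]=-14, sum[0..3]=-15, sum[0..4]=-21, sum[0..5]=-22 -> [-5, -8, -14, -15, -21, -22]
Stage 4 (CLIP -19 18): clip(-5,-19,18)=-5, clip(-8,-19,18)=-8, clip(-14,-19,18)=-14, clip(-15,-19,18)=-15, clip(-21,-19,18)=-19, clip(-22,-19,18)=-19 -> [-5, -8, -14, -15, -19, -19]
Stage 5 (DELAY): [0, -5, -8, -14, -15, -19] = [0, -5, -8, -14, -15, -19] -> [0, -5, -8, -14, -15, -19]
Stage 6 (DIFF): s[0]=0, -5-0=-5, -8--5=-3, -14--8=-6, -15--14=-1, -19--15=-4 -> [0, -5, -3, -6, -1, -4]

Answer: 0 -5 -3 -6 -1 -4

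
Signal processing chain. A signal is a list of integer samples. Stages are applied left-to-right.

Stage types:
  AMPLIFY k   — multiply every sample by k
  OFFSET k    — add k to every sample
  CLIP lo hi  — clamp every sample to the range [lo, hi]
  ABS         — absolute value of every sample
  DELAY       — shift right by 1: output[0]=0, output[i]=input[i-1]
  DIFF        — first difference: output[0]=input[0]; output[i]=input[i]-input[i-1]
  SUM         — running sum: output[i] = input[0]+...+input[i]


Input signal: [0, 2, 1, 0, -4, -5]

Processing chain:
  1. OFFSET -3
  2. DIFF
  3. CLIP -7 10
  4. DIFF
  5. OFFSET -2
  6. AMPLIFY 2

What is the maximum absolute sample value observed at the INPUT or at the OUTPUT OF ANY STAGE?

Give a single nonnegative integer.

Answer: 10

Derivation:
Input: [0, 2, 1, 0, -4, -5] (max |s|=5)
Stage 1 (OFFSET -3): 0+-3=-3, 2+-3=-1, 1+-3=-2, 0+-3=-3, -4+-3=-7, -5+-3=-8 -> [-3, -1, -2, -3, -7, -8] (max |s|=8)
Stage 2 (DIFF): s[0]=-3, -1--3=2, -2--1=-1, -3--2=-1, -7--3=-4, -8--7=-1 -> [-3, 2, -1, -1, -4, -1] (max |s|=4)
Stage 3 (CLIP -7 10): clip(-3,-7,10)=-3, clip(2,-7,10)=2, clip(-1,-7,10)=-1, clip(-1,-7,10)=-1, clip(-4,-7,10)=-4, clip(-1,-7,10)=-1 -> [-3, 2, -1, -1, -4, -1] (max |s|=4)
Stage 4 (DIFF): s[0]=-3, 2--3=5, -1-2=-3, -1--1=0, -4--1=-3, -1--4=3 -> [-3, 5, -3, 0, -3, 3] (max |s|=5)
Stage 5 (OFFSET -2): -3+-2=-5, 5+-2=3, -3+-2=-5, 0+-2=-2, -3+-2=-5, 3+-2=1 -> [-5, 3, -5, -2, -5, 1] (max |s|=5)
Stage 6 (AMPLIFY 2): -5*2=-10, 3*2=6, -5*2=-10, -2*2=-4, -5*2=-10, 1*2=2 -> [-10, 6, -10, -4, -10, 2] (max |s|=10)
Overall max amplitude: 10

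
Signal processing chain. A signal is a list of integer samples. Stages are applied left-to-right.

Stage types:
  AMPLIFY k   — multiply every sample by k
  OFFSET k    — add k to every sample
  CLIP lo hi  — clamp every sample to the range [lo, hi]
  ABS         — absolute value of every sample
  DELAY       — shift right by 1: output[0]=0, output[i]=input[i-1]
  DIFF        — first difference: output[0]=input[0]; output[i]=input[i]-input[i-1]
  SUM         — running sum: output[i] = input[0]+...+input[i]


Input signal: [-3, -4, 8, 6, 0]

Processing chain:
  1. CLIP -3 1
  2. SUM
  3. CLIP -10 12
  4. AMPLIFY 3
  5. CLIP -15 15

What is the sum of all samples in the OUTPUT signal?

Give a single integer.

Input: [-3, -4, 8, 6, 0]
Stage 1 (CLIP -3 1): clip(-3,-3,1)=-3, clip(-4,-3,1)=-3, clip(8,-3,1)=1, clip(6,-3,1)=1, clip(0,-3,1)=0 -> [-3, -3, 1, 1, 0]
Stage 2 (SUM): sum[0..0]=-3, sum[0..1]=-6, sum[0..2]=-5, sum[0..3]=-4, sum[0..4]=-4 -> [-3, -6, -5, -4, -4]
Stage 3 (CLIP -10 12): clip(-3,-10,12)=-3, clip(-6,-10,12)=-6, clip(-5,-10,12)=-5, clip(-4,-10,12)=-4, clip(-4,-10,12)=-4 -> [-3, -6, -5, -4, -4]
Stage 4 (AMPLIFY 3): -3*3=-9, -6*3=-18, -5*3=-15, -4*3=-12, -4*3=-12 -> [-9, -18, -15, -12, -12]
Stage 5 (CLIP -15 15): clip(-9,-15,15)=-9, clip(-18,-15,15)=-15, clip(-15,-15,15)=-15, clip(-12,-15,15)=-12, clip(-12,-15,15)=-12 -> [-9, -15, -15, -12, -12]
Output sum: -63

Answer: -63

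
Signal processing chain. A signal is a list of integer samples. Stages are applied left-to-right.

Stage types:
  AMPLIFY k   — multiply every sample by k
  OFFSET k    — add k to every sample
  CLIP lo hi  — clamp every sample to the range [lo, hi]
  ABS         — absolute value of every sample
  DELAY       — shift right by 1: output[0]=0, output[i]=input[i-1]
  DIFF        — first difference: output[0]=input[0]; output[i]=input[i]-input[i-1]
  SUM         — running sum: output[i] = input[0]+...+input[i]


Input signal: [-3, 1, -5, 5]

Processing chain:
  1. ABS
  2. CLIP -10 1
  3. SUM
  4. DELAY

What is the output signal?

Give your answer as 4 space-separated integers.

Input: [-3, 1, -5, 5]
Stage 1 (ABS): |-3|=3, |1|=1, |-5|=5, |5|=5 -> [3, 1, 5, 5]
Stage 2 (CLIP -10 1): clip(3,-10,1)=1, clip(1,-10,1)=1, clip(5,-10,1)=1, clip(5,-10,1)=1 -> [1, 1, 1, 1]
Stage 3 (SUM): sum[0..0]=1, sum[0..1]=2, sum[0..2]=3, sum[0..3]=4 -> [1, 2, 3, 4]
Stage 4 (DELAY): [0, 1, 2, 3] = [0, 1, 2, 3] -> [0, 1, 2, 3]

Answer: 0 1 2 3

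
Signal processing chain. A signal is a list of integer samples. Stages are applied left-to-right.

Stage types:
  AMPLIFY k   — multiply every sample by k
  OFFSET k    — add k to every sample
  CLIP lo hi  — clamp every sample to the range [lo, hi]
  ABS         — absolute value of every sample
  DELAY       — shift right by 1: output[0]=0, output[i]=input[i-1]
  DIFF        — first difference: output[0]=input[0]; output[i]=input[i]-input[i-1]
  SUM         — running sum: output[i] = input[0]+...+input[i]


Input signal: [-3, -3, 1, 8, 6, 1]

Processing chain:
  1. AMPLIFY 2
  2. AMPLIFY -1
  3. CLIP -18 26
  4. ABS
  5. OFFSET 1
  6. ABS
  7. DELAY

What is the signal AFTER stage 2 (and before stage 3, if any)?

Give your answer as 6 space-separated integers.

Input: [-3, -3, 1, 8, 6, 1]
Stage 1 (AMPLIFY 2): -3*2=-6, -3*2=-6, 1*2=2, 8*2=16, 6*2=12, 1*2=2 -> [-6, -6, 2, 16, 12, 2]
Stage 2 (AMPLIFY -1): -6*-1=6, -6*-1=6, 2*-1=-2, 16*-1=-16, 12*-1=-12, 2*-1=-2 -> [6, 6, -2, -16, -12, -2]

Answer: 6 6 -2 -16 -12 -2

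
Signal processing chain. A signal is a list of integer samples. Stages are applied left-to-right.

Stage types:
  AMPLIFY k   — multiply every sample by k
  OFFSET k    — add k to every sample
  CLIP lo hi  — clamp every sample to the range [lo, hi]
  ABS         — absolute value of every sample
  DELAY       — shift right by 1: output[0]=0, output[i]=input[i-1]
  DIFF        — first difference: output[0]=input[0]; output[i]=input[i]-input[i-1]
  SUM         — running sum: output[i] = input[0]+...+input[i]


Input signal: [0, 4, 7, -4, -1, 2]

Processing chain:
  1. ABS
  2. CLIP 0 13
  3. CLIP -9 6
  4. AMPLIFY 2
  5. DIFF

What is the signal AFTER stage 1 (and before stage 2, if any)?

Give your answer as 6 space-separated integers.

Answer: 0 4 7 4 1 2

Derivation:
Input: [0, 4, 7, -4, -1, 2]
Stage 1 (ABS): |0|=0, |4|=4, |7|=7, |-4|=4, |-1|=1, |2|=2 -> [0, 4, 7, 4, 1, 2]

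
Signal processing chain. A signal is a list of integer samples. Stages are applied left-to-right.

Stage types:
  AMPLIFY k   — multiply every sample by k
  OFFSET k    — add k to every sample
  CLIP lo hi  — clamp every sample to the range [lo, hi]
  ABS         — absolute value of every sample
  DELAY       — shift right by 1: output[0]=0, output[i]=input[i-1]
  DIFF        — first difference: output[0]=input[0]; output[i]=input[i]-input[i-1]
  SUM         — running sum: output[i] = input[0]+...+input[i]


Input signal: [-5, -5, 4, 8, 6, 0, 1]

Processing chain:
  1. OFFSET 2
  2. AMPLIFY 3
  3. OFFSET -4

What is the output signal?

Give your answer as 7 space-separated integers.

Input: [-5, -5, 4, 8, 6, 0, 1]
Stage 1 (OFFSET 2): -5+2=-3, -5+2=-3, 4+2=6, 8+2=10, 6+2=8, 0+2=2, 1+2=3 -> [-3, -3, 6, 10, 8, 2, 3]
Stage 2 (AMPLIFY 3): -3*3=-9, -3*3=-9, 6*3=18, 10*3=30, 8*3=24, 2*3=6, 3*3=9 -> [-9, -9, 18, 30, 24, 6, 9]
Stage 3 (OFFSET -4): -9+-4=-13, -9+-4=-13, 18+-4=14, 30+-4=26, 24+-4=20, 6+-4=2, 9+-4=5 -> [-13, -13, 14, 26, 20, 2, 5]

Answer: -13 -13 14 26 20 2 5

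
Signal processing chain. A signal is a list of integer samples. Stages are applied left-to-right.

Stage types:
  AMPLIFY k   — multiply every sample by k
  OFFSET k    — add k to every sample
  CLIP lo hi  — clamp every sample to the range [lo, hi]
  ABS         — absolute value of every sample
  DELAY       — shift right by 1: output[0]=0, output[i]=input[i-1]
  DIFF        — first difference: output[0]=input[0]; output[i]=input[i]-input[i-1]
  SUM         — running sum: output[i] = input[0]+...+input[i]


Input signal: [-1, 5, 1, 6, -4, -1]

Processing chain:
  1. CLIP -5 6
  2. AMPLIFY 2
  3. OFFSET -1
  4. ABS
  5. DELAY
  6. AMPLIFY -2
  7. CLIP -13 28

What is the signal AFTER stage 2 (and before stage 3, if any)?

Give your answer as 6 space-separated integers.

Answer: -2 10 2 12 -8 -2

Derivation:
Input: [-1, 5, 1, 6, -4, -1]
Stage 1 (CLIP -5 6): clip(-1,-5,6)=-1, clip(5,-5,6)=5, clip(1,-5,6)=1, clip(6,-5,6)=6, clip(-4,-5,6)=-4, clip(-1,-5,6)=-1 -> [-1, 5, 1, 6, -4, -1]
Stage 2 (AMPLIFY 2): -1*2=-2, 5*2=10, 1*2=2, 6*2=12, -4*2=-8, -1*2=-2 -> [-2, 10, 2, 12, -8, -2]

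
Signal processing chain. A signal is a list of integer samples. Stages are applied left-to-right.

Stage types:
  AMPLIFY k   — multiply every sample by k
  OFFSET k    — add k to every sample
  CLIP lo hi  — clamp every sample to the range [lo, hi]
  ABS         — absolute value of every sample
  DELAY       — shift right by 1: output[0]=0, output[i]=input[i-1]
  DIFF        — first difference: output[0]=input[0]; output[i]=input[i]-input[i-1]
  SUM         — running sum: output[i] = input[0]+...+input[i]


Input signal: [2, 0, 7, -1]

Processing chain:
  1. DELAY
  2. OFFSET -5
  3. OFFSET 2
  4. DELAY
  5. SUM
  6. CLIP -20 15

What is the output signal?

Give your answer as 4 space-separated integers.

Answer: 0 -3 -4 -7

Derivation:
Input: [2, 0, 7, -1]
Stage 1 (DELAY): [0, 2, 0, 7] = [0, 2, 0, 7] -> [0, 2, 0, 7]
Stage 2 (OFFSET -5): 0+-5=-5, 2+-5=-3, 0+-5=-5, 7+-5=2 -> [-5, -3, -5, 2]
Stage 3 (OFFSET 2): -5+2=-3, -3+2=-1, -5+2=-3, 2+2=4 -> [-3, -1, -3, 4]
Stage 4 (DELAY): [0, -3, -1, -3] = [0, -3, -1, -3] -> [0, -3, -1, -3]
Stage 5 (SUM): sum[0..0]=0, sum[0..1]=-3, sum[0..2]=-4, sum[0..3]=-7 -> [0, -3, -4, -7]
Stage 6 (CLIP -20 15): clip(0,-20,15)=0, clip(-3,-20,15)=-3, clip(-4,-20,15)=-4, clip(-7,-20,15)=-7 -> [0, -3, -4, -7]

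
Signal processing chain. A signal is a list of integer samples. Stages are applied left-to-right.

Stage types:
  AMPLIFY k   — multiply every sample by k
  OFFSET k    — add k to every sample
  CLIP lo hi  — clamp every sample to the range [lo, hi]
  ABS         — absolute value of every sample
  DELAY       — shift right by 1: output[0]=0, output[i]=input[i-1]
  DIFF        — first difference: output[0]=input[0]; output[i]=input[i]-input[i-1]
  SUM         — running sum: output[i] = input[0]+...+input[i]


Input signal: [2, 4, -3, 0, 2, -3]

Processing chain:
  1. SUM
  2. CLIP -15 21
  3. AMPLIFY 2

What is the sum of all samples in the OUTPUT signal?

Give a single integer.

Answer: 42

Derivation:
Input: [2, 4, -3, 0, 2, -3]
Stage 1 (SUM): sum[0..0]=2, sum[0..1]=6, sum[0..2]=3, sum[0..3]=3, sum[0..4]=5, sum[0..5]=2 -> [2, 6, 3, 3, 5, 2]
Stage 2 (CLIP -15 21): clip(2,-15,21)=2, clip(6,-15,21)=6, clip(3,-15,21)=3, clip(3,-15,21)=3, clip(5,-15,21)=5, clip(2,-15,21)=2 -> [2, 6, 3, 3, 5, 2]
Stage 3 (AMPLIFY 2): 2*2=4, 6*2=12, 3*2=6, 3*2=6, 5*2=10, 2*2=4 -> [4, 12, 6, 6, 10, 4]
Output sum: 42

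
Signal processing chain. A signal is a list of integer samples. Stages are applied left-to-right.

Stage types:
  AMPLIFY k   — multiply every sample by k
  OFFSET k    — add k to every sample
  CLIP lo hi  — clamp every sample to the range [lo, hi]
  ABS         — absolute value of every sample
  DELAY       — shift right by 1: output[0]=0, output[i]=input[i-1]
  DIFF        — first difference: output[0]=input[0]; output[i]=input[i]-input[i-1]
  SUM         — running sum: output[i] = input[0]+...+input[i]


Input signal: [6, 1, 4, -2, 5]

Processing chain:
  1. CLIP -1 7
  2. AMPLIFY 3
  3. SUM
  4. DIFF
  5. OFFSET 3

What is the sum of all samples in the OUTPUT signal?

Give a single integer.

Answer: 60

Derivation:
Input: [6, 1, 4, -2, 5]
Stage 1 (CLIP -1 7): clip(6,-1,7)=6, clip(1,-1,7)=1, clip(4,-1,7)=4, clip(-2,-1,7)=-1, clip(5,-1,7)=5 -> [6, 1, 4, -1, 5]
Stage 2 (AMPLIFY 3): 6*3=18, 1*3=3, 4*3=12, -1*3=-3, 5*3=15 -> [18, 3, 12, -3, 15]
Stage 3 (SUM): sum[0..0]=18, sum[0..1]=21, sum[0..2]=33, sum[0..3]=30, sum[0..4]=45 -> [18, 21, 33, 30, 45]
Stage 4 (DIFF): s[0]=18, 21-18=3, 33-21=12, 30-33=-3, 45-30=15 -> [18, 3, 12, -3, 15]
Stage 5 (OFFSET 3): 18+3=21, 3+3=6, 12+3=15, -3+3=0, 15+3=18 -> [21, 6, 15, 0, 18]
Output sum: 60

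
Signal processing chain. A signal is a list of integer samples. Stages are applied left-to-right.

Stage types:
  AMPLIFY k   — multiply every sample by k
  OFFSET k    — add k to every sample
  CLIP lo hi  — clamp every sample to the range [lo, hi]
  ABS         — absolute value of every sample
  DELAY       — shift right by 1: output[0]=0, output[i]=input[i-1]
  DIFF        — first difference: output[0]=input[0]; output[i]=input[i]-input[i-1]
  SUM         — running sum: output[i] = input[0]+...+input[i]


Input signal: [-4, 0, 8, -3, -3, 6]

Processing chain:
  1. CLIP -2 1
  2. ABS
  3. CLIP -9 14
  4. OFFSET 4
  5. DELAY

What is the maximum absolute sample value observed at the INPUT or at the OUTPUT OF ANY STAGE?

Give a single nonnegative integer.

Answer: 8

Derivation:
Input: [-4, 0, 8, -3, -3, 6] (max |s|=8)
Stage 1 (CLIP -2 1): clip(-4,-2,1)=-2, clip(0,-2,1)=0, clip(8,-2,1)=1, clip(-3,-2,1)=-2, clip(-3,-2,1)=-2, clip(6,-2,1)=1 -> [-2, 0, 1, -2, -2, 1] (max |s|=2)
Stage 2 (ABS): |-2|=2, |0|=0, |1|=1, |-2|=2, |-2|=2, |1|=1 -> [2, 0, 1, 2, 2, 1] (max |s|=2)
Stage 3 (CLIP -9 14): clip(2,-9,14)=2, clip(0,-9,14)=0, clip(1,-9,14)=1, clip(2,-9,14)=2, clip(2,-9,14)=2, clip(1,-9,14)=1 -> [2, 0, 1, 2, 2, 1] (max |s|=2)
Stage 4 (OFFSET 4): 2+4=6, 0+4=4, 1+4=5, 2+4=6, 2+4=6, 1+4=5 -> [6, 4, 5, 6, 6, 5] (max |s|=6)
Stage 5 (DELAY): [0, 6, 4, 5, 6, 6] = [0, 6, 4, 5, 6, 6] -> [0, 6, 4, 5, 6, 6] (max |s|=6)
Overall max amplitude: 8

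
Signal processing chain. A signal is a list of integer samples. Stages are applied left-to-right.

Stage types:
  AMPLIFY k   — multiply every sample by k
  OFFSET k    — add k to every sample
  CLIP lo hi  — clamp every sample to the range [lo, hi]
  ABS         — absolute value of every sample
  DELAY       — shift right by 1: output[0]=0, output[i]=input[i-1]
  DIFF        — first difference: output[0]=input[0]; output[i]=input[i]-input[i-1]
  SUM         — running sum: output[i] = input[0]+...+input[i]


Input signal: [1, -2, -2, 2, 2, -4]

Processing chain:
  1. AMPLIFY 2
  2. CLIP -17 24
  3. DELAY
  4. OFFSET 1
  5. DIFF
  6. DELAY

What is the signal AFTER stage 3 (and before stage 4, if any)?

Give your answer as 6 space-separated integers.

Answer: 0 2 -4 -4 4 4

Derivation:
Input: [1, -2, -2, 2, 2, -4]
Stage 1 (AMPLIFY 2): 1*2=2, -2*2=-4, -2*2=-4, 2*2=4, 2*2=4, -4*2=-8 -> [2, -4, -4, 4, 4, -8]
Stage 2 (CLIP -17 24): clip(2,-17,24)=2, clip(-4,-17,24)=-4, clip(-4,-17,24)=-4, clip(4,-17,24)=4, clip(4,-17,24)=4, clip(-8,-17,24)=-8 -> [2, -4, -4, 4, 4, -8]
Stage 3 (DELAY): [0, 2, -4, -4, 4, 4] = [0, 2, -4, -4, 4, 4] -> [0, 2, -4, -4, 4, 4]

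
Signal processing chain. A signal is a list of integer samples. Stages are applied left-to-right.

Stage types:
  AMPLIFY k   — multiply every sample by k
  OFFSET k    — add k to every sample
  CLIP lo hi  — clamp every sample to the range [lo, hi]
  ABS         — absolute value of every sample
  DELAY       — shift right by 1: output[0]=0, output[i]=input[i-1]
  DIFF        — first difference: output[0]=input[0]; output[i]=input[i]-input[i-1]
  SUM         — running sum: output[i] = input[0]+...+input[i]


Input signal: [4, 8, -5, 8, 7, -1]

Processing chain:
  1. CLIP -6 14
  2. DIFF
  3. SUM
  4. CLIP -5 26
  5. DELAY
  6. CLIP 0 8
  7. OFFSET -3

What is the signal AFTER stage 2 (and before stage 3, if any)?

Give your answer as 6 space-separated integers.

Answer: 4 4 -13 13 -1 -8

Derivation:
Input: [4, 8, -5, 8, 7, -1]
Stage 1 (CLIP -6 14): clip(4,-6,14)=4, clip(8,-6,14)=8, clip(-5,-6,14)=-5, clip(8,-6,14)=8, clip(7,-6,14)=7, clip(-1,-6,14)=-1 -> [4, 8, -5, 8, 7, -1]
Stage 2 (DIFF): s[0]=4, 8-4=4, -5-8=-13, 8--5=13, 7-8=-1, -1-7=-8 -> [4, 4, -13, 13, -1, -8]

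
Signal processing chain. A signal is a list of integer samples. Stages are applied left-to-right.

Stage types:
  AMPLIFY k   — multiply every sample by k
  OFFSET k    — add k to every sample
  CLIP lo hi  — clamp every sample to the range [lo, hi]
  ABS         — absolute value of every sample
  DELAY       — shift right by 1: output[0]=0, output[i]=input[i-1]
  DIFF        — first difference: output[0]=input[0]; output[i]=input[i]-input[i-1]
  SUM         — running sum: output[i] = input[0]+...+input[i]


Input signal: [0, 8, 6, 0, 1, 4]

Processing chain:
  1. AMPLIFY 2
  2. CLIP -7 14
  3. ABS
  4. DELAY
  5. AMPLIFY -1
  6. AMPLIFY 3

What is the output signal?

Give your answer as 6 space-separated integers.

Answer: 0 0 -42 -36 0 -6

Derivation:
Input: [0, 8, 6, 0, 1, 4]
Stage 1 (AMPLIFY 2): 0*2=0, 8*2=16, 6*2=12, 0*2=0, 1*2=2, 4*2=8 -> [0, 16, 12, 0, 2, 8]
Stage 2 (CLIP -7 14): clip(0,-7,14)=0, clip(16,-7,14)=14, clip(12,-7,14)=12, clip(0,-7,14)=0, clip(2,-7,14)=2, clip(8,-7,14)=8 -> [0, 14, 12, 0, 2, 8]
Stage 3 (ABS): |0|=0, |14|=14, |12|=12, |0|=0, |2|=2, |8|=8 -> [0, 14, 12, 0, 2, 8]
Stage 4 (DELAY): [0, 0, 14, 12, 0, 2] = [0, 0, 14, 12, 0, 2] -> [0, 0, 14, 12, 0, 2]
Stage 5 (AMPLIFY -1): 0*-1=0, 0*-1=0, 14*-1=-14, 12*-1=-12, 0*-1=0, 2*-1=-2 -> [0, 0, -14, -12, 0, -2]
Stage 6 (AMPLIFY 3): 0*3=0, 0*3=0, -14*3=-42, -12*3=-36, 0*3=0, -2*3=-6 -> [0, 0, -42, -36, 0, -6]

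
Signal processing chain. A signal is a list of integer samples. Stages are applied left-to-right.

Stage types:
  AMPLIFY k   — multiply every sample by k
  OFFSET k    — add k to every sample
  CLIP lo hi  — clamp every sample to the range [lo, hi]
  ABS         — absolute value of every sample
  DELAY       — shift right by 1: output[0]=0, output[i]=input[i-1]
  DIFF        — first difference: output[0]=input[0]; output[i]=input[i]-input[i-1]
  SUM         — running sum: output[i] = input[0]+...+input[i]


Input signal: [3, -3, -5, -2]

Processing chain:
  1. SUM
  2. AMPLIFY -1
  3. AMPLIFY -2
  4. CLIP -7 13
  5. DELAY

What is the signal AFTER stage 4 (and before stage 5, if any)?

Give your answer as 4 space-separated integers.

Answer: 6 0 -7 -7

Derivation:
Input: [3, -3, -5, -2]
Stage 1 (SUM): sum[0..0]=3, sum[0..1]=0, sum[0..2]=-5, sum[0..3]=-7 -> [3, 0, -5, -7]
Stage 2 (AMPLIFY -1): 3*-1=-3, 0*-1=0, -5*-1=5, -7*-1=7 -> [-3, 0, 5, 7]
Stage 3 (AMPLIFY -2): -3*-2=6, 0*-2=0, 5*-2=-10, 7*-2=-14 -> [6, 0, -10, -14]
Stage 4 (CLIP -7 13): clip(6,-7,13)=6, clip(0,-7,13)=0, clip(-10,-7,13)=-7, clip(-14,-7,13)=-7 -> [6, 0, -7, -7]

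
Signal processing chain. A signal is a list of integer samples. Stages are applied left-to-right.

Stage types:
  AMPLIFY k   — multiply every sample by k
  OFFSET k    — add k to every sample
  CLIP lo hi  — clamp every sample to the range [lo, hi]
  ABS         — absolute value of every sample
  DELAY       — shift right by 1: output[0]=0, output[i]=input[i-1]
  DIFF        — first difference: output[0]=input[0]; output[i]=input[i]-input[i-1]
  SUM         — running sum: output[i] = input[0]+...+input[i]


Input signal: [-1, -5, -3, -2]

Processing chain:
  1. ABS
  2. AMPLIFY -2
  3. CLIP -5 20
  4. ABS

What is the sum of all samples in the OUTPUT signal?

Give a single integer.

Answer: 16

Derivation:
Input: [-1, -5, -3, -2]
Stage 1 (ABS): |-1|=1, |-5|=5, |-3|=3, |-2|=2 -> [1, 5, 3, 2]
Stage 2 (AMPLIFY -2): 1*-2=-2, 5*-2=-10, 3*-2=-6, 2*-2=-4 -> [-2, -10, -6, -4]
Stage 3 (CLIP -5 20): clip(-2,-5,20)=-2, clip(-10,-5,20)=-5, clip(-6,-5,20)=-5, clip(-4,-5,20)=-4 -> [-2, -5, -5, -4]
Stage 4 (ABS): |-2|=2, |-5|=5, |-5|=5, |-4|=4 -> [2, 5, 5, 4]
Output sum: 16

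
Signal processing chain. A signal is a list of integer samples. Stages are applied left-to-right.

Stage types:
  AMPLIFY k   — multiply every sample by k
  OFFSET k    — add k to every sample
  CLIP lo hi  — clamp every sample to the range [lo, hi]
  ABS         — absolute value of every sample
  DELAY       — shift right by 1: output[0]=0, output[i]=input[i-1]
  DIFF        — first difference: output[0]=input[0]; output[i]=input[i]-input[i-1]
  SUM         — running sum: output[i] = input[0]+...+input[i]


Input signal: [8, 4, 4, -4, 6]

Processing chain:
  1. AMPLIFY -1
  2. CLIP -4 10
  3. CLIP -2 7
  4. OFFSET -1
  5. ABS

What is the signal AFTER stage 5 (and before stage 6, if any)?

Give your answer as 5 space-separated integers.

Answer: 3 3 3 3 3

Derivation:
Input: [8, 4, 4, -4, 6]
Stage 1 (AMPLIFY -1): 8*-1=-8, 4*-1=-4, 4*-1=-4, -4*-1=4, 6*-1=-6 -> [-8, -4, -4, 4, -6]
Stage 2 (CLIP -4 10): clip(-8,-4,10)=-4, clip(-4,-4,10)=-4, clip(-4,-4,10)=-4, clip(4,-4,10)=4, clip(-6,-4,10)=-4 -> [-4, -4, -4, 4, -4]
Stage 3 (CLIP -2 7): clip(-4,-2,7)=-2, clip(-4,-2,7)=-2, clip(-4,-2,7)=-2, clip(4,-2,7)=4, clip(-4,-2,7)=-2 -> [-2, -2, -2, 4, -2]
Stage 4 (OFFSET -1): -2+-1=-3, -2+-1=-3, -2+-1=-3, 4+-1=3, -2+-1=-3 -> [-3, -3, -3, 3, -3]
Stage 5 (ABS): |-3|=3, |-3|=3, |-3|=3, |3|=3, |-3|=3 -> [3, 3, 3, 3, 3]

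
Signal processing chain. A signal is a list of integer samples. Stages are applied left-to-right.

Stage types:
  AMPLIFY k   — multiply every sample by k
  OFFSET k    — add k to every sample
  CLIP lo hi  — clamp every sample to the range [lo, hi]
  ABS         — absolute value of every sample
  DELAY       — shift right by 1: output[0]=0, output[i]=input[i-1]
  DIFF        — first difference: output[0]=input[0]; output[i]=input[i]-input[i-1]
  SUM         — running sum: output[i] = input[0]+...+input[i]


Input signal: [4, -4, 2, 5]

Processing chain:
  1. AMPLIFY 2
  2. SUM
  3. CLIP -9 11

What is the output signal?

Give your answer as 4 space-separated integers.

Input: [4, -4, 2, 5]
Stage 1 (AMPLIFY 2): 4*2=8, -4*2=-8, 2*2=4, 5*2=10 -> [8, -8, 4, 10]
Stage 2 (SUM): sum[0..0]=8, sum[0..1]=0, sum[0..2]=4, sum[0..3]=14 -> [8, 0, 4, 14]
Stage 3 (CLIP -9 11): clip(8,-9,11)=8, clip(0,-9,11)=0, clip(4,-9,11)=4, clip(14,-9,11)=11 -> [8, 0, 4, 11]

Answer: 8 0 4 11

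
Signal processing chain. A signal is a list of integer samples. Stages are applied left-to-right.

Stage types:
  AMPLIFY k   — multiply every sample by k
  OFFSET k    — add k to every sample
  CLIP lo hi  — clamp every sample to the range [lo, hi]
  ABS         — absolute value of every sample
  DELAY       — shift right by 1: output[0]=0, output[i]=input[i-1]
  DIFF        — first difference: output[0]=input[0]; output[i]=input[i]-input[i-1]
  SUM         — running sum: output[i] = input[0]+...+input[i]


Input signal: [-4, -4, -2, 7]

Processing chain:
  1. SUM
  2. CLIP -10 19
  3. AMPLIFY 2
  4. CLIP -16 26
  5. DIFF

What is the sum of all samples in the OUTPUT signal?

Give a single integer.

Input: [-4, -4, -2, 7]
Stage 1 (SUM): sum[0..0]=-4, sum[0..1]=-8, sum[0..2]=-10, sum[0..3]=-3 -> [-4, -8, -10, -3]
Stage 2 (CLIP -10 19): clip(-4,-10,19)=-4, clip(-8,-10,19)=-8, clip(-10,-10,19)=-10, clip(-3,-10,19)=-3 -> [-4, -8, -10, -3]
Stage 3 (AMPLIFY 2): -4*2=-8, -8*2=-16, -10*2=-20, -3*2=-6 -> [-8, -16, -20, -6]
Stage 4 (CLIP -16 26): clip(-8,-16,26)=-8, clip(-16,-16,26)=-16, clip(-20,-16,26)=-16, clip(-6,-16,26)=-6 -> [-8, -16, -16, -6]
Stage 5 (DIFF): s[0]=-8, -16--8=-8, -16--16=0, -6--16=10 -> [-8, -8, 0, 10]
Output sum: -6

Answer: -6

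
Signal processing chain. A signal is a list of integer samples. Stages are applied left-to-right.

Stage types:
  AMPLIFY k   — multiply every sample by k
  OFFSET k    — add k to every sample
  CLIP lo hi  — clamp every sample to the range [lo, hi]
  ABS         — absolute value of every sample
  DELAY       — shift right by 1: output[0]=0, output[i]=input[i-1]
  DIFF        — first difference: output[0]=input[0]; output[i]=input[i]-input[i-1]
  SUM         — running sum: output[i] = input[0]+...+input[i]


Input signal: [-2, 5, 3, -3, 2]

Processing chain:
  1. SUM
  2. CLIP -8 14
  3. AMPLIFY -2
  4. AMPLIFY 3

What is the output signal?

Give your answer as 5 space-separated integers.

Input: [-2, 5, 3, -3, 2]
Stage 1 (SUM): sum[0..0]=-2, sum[0..1]=3, sum[0..2]=6, sum[0..3]=3, sum[0..4]=5 -> [-2, 3, 6, 3, 5]
Stage 2 (CLIP -8 14): clip(-2,-8,14)=-2, clip(3,-8,14)=3, clip(6,-8,14)=6, clip(3,-8,14)=3, clip(5,-8,14)=5 -> [-2, 3, 6, 3, 5]
Stage 3 (AMPLIFY -2): -2*-2=4, 3*-2=-6, 6*-2=-12, 3*-2=-6, 5*-2=-10 -> [4, -6, -12, -6, -10]
Stage 4 (AMPLIFY 3): 4*3=12, -6*3=-18, -12*3=-36, -6*3=-18, -10*3=-30 -> [12, -18, -36, -18, -30]

Answer: 12 -18 -36 -18 -30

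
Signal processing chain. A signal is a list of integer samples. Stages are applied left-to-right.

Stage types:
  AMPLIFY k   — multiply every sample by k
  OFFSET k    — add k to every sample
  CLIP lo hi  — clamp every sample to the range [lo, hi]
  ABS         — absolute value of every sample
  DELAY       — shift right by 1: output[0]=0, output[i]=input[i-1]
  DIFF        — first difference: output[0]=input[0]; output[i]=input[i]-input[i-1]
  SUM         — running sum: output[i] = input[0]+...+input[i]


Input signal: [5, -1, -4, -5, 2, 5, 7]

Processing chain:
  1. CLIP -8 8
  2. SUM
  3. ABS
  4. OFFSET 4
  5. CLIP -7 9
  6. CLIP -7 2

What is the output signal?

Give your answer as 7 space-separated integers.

Answer: 2 2 2 2 2 2 2

Derivation:
Input: [5, -1, -4, -5, 2, 5, 7]
Stage 1 (CLIP -8 8): clip(5,-8,8)=5, clip(-1,-8,8)=-1, clip(-4,-8,8)=-4, clip(-5,-8,8)=-5, clip(2,-8,8)=2, clip(5,-8,8)=5, clip(7,-8,8)=7 -> [5, -1, -4, -5, 2, 5, 7]
Stage 2 (SUM): sum[0..0]=5, sum[0..1]=4, sum[0..2]=0, sum[0..3]=-5, sum[0..4]=-3, sum[0..5]=2, sum[0..6]=9 -> [5, 4, 0, -5, -3, 2, 9]
Stage 3 (ABS): |5|=5, |4|=4, |0|=0, |-5|=5, |-3|=3, |2|=2, |9|=9 -> [5, 4, 0, 5, 3, 2, 9]
Stage 4 (OFFSET 4): 5+4=9, 4+4=8, 0+4=4, 5+4=9, 3+4=7, 2+4=6, 9+4=13 -> [9, 8, 4, 9, 7, 6, 13]
Stage 5 (CLIP -7 9): clip(9,-7,9)=9, clip(8,-7,9)=8, clip(4,-7,9)=4, clip(9,-7,9)=9, clip(7,-7,9)=7, clip(6,-7,9)=6, clip(13,-7,9)=9 -> [9, 8, 4, 9, 7, 6, 9]
Stage 6 (CLIP -7 2): clip(9,-7,2)=2, clip(8,-7,2)=2, clip(4,-7,2)=2, clip(9,-7,2)=2, clip(7,-7,2)=2, clip(6,-7,2)=2, clip(9,-7,2)=2 -> [2, 2, 2, 2, 2, 2, 2]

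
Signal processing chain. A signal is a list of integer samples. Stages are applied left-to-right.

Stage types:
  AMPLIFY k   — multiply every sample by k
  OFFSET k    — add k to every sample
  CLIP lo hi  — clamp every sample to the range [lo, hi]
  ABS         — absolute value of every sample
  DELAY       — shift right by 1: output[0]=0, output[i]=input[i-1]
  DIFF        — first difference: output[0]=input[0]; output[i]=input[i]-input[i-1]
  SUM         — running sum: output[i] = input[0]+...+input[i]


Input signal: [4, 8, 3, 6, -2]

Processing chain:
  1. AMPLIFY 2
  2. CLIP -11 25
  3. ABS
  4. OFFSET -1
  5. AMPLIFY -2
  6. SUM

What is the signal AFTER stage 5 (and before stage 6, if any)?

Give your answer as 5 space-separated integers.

Answer: -14 -30 -10 -22 -6

Derivation:
Input: [4, 8, 3, 6, -2]
Stage 1 (AMPLIFY 2): 4*2=8, 8*2=16, 3*2=6, 6*2=12, -2*2=-4 -> [8, 16, 6, 12, -4]
Stage 2 (CLIP -11 25): clip(8,-11,25)=8, clip(16,-11,25)=16, clip(6,-11,25)=6, clip(12,-11,25)=12, clip(-4,-11,25)=-4 -> [8, 16, 6, 12, -4]
Stage 3 (ABS): |8|=8, |16|=16, |6|=6, |12|=12, |-4|=4 -> [8, 16, 6, 12, 4]
Stage 4 (OFFSET -1): 8+-1=7, 16+-1=15, 6+-1=5, 12+-1=11, 4+-1=3 -> [7, 15, 5, 11, 3]
Stage 5 (AMPLIFY -2): 7*-2=-14, 15*-2=-30, 5*-2=-10, 11*-2=-22, 3*-2=-6 -> [-14, -30, -10, -22, -6]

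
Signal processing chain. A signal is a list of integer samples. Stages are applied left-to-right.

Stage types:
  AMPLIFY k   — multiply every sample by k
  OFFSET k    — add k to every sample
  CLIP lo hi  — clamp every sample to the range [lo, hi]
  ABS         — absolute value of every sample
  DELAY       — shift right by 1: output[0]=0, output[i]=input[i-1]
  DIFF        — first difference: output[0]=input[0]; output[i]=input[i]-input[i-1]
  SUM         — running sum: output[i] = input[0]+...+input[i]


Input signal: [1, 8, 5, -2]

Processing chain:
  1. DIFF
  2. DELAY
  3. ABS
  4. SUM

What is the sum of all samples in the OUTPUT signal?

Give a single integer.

Answer: 20

Derivation:
Input: [1, 8, 5, -2]
Stage 1 (DIFF): s[0]=1, 8-1=7, 5-8=-3, -2-5=-7 -> [1, 7, -3, -7]
Stage 2 (DELAY): [0, 1, 7, -3] = [0, 1, 7, -3] -> [0, 1, 7, -3]
Stage 3 (ABS): |0|=0, |1|=1, |7|=7, |-3|=3 -> [0, 1, 7, 3]
Stage 4 (SUM): sum[0..0]=0, sum[0..1]=1, sum[0..2]=8, sum[0..3]=11 -> [0, 1, 8, 11]
Output sum: 20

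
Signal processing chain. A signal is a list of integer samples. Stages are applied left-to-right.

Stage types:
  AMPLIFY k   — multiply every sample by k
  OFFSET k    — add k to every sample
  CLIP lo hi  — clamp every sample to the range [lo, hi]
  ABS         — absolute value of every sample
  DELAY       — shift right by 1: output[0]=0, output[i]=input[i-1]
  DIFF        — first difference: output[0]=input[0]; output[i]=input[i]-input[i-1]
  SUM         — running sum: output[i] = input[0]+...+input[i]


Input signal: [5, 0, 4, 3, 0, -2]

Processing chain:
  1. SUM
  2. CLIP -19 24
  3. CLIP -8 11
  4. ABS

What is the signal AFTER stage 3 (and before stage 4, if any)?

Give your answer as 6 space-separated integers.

Answer: 5 5 9 11 11 10

Derivation:
Input: [5, 0, 4, 3, 0, -2]
Stage 1 (SUM): sum[0..0]=5, sum[0..1]=5, sum[0..2]=9, sum[0..3]=12, sum[0..4]=12, sum[0..5]=10 -> [5, 5, 9, 12, 12, 10]
Stage 2 (CLIP -19 24): clip(5,-19,24)=5, clip(5,-19,24)=5, clip(9,-19,24)=9, clip(12,-19,24)=12, clip(12,-19,24)=12, clip(10,-19,24)=10 -> [5, 5, 9, 12, 12, 10]
Stage 3 (CLIP -8 11): clip(5,-8,11)=5, clip(5,-8,11)=5, clip(9,-8,11)=9, clip(12,-8,11)=11, clip(12,-8,11)=11, clip(10,-8,11)=10 -> [5, 5, 9, 11, 11, 10]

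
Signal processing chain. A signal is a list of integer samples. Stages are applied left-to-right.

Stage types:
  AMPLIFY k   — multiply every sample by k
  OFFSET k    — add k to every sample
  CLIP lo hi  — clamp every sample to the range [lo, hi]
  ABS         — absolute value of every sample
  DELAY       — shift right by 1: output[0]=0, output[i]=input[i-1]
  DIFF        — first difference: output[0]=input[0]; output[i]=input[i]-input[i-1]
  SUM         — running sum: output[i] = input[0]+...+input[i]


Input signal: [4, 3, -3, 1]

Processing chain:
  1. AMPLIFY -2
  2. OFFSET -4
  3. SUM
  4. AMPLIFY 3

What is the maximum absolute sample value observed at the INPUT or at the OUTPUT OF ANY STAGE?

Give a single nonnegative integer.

Answer: 78

Derivation:
Input: [4, 3, -3, 1] (max |s|=4)
Stage 1 (AMPLIFY -2): 4*-2=-8, 3*-2=-6, -3*-2=6, 1*-2=-2 -> [-8, -6, 6, -2] (max |s|=8)
Stage 2 (OFFSET -4): -8+-4=-12, -6+-4=-10, 6+-4=2, -2+-4=-6 -> [-12, -10, 2, -6] (max |s|=12)
Stage 3 (SUM): sum[0..0]=-12, sum[0..1]=-22, sum[0..2]=-20, sum[0..3]=-26 -> [-12, -22, -20, -26] (max |s|=26)
Stage 4 (AMPLIFY 3): -12*3=-36, -22*3=-66, -20*3=-60, -26*3=-78 -> [-36, -66, -60, -78] (max |s|=78)
Overall max amplitude: 78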